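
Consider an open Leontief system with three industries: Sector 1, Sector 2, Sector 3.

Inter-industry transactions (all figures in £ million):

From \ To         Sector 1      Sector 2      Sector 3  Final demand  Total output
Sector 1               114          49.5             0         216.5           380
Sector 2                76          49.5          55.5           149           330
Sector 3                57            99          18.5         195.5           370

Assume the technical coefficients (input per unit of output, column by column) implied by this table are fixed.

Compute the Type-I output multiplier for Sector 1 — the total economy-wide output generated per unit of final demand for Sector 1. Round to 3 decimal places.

m_1 = 2.316

Technical coefficients a_ij = z_ij / X_j:
  a_11 = 114/380 = 0.30, a_21 = 76/380 = 0.20, a_31 = 57/380 = 0.15
  a_12 = 49.5/330 = 0.15, a_22 = 49.5/330 = 0.15, a_32 = 99/330 = 0.30
  a_13 = 0/370 = 0.00, a_23 = 55.5/370 = 0.15, a_33 = 18.5/370 = 0.05
I − A =
  [   0.70    -0.15     0.00]
  [  -0.20     0.85    -0.15]
  [  -0.15    -0.30     0.95]
Cofactors of I−A, C_ij = (−1)^(i+j)·(minor ij) (rows/columns in the sector order above):
  C_11 = (0.85)(0.95) − (-0.15)(-0.30) = 0.7625
  C_12 = −[(-0.20)(0.95) − (-0.15)(-0.15)] = 0.2125
  C_13 = (-0.20)(-0.30) − (0.85)(-0.15) = 0.1875
  C_21 = −[(-0.15)(0.95) − (0.00)(-0.30)] = 0.1425
  C_22 = (0.70)(0.95) − (0.00)(-0.15) = 0.6650
  C_23 = −[(0.70)(-0.30) − (-0.15)(-0.15)] = 0.2325
  C_31 = (-0.15)(-0.15) − (0.00)(0.85) = 0.0225
  C_32 = −[(0.70)(-0.15) − (0.00)(-0.20)] = 0.1050
  C_33 = (0.70)(0.85) − (-0.15)(-0.20) = 0.5650
det(I−A) = Σ_j (I−A)_1j·C_1j = (0.70)(0.7625) + (-0.15)(0.2125) + (0.00)(0.1875) = 0.501875
adj(I−A) = Cᵀ =
  [ 0.7625   0.1425   0.0225]
  [ 0.2125   0.6650   0.1050]
  [ 0.1875   0.2325   0.5650]
(I − A)⁻¹ = adj(I−A) / det(I−A) ≈
  [   1.5193     0.2839     0.0448]
  [   0.4234     1.3250     0.2092]
  [   0.3736     0.4633     1.1258]
The output multiplier for sector j is the column-j sum of the Leontief inverse (I − A)⁻¹ = adj(I−A) / det(I−A).
Column 1 of adj(I−A): (0.7625, 0.2125, 0.1875); det(I−A) = 0.501875.
m_1 = (0.7625 + 0.2125 + 0.1875) / 0.501875 = 1.1625 / 0.501875 ≈ 2.316.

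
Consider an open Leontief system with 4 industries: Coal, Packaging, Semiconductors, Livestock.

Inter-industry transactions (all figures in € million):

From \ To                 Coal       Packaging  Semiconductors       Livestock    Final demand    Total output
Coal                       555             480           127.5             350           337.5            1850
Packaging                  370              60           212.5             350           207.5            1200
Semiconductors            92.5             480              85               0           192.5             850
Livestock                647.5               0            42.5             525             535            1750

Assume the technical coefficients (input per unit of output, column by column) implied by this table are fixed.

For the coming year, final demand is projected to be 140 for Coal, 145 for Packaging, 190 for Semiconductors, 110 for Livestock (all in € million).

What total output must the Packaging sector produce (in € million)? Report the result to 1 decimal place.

Technical coefficients a_ij = z_ij / X_j:
  a_CC = 555/1850 = 0.30, a_PC = 370/1850 = 0.20, a_SC = 92.5/1850 = 0.05, a_LC = 647.5/1850 = 0.35
  a_CP = 480/1200 = 0.40, a_PP = 60/1200 = 0.05, a_SP = 480/1200 = 0.40, a_LP = 0/1200 = 0.00
  a_CS = 127.5/850 = 0.15, a_PS = 212.5/850 = 0.25, a_SS = 85/850 = 0.10, a_LS = 42.5/850 = 0.05
  a_CL = 350/1750 = 0.20, a_PL = 350/1750 = 0.20, a_SL = 0/1750 = 0.00, a_LL = 525/1750 = 0.30
I − A =
  [   0.70    -0.40    -0.15    -0.20]
  [  -0.20     0.95    -0.25    -0.20]
  [  -0.05    -0.40     0.90     0.00]
  [  -0.35     0.00    -0.05     0.70]
Compute the cofactors C_ij = (−1)^(i+j)·(3×3 minor ij) of I−A; the adjugate is their transpose:
adj(I−A) = Cᵀ =
  [ 0.524500   0.298000   0.183250   0.235000]
  [ 0.198250   0.372250   0.145500   0.163000]
  [ 0.117250   0.182000   0.315000   0.085500]
  [ 0.270625   0.162000   0.114125   0.432375]
det(I−A) = Σ_j (I−A)_1j·C_1j = (0.70)(0.524500) + (-0.40)(0.198250) + (-0.15)(0.117250) + (-0.20)(0.270625) = 0.2161375
(I − A)⁻¹ = adj(I−A) / det(I−A) ≈
  [   2.4267     1.3788     0.8478     1.0873]
  [   0.9172     1.7223     0.6732     0.7541]
  [   0.5425     0.8421     1.4574     0.3956]
  [   1.2521     0.7495     0.5280     2.0005]
x = (I − A)⁻¹ d = adj(I−A)·d / det(I−A), with det(I−A) = 0.2161375:
  x_C = (0.524500·140 + 0.298000·145 + 0.183250·190 + 0.235000·110) / 0.2161375 = 177.3075 / 0.2161375 ≈ 820.3
  x_P = (0.198250·140 + 0.372250·145 + 0.145500·190 + 0.163000·110) / 0.2161375 = 127.30625 / 0.2161375 ≈ 589.0
  x_S = (0.117250·140 + 0.182000·145 + 0.315000·190 + 0.085500·110) / 0.2161375 = 112.06 / 0.2161375 ≈ 518.5
  x_L = (0.270625·140 + 0.162000·145 + 0.114125·190 + 0.432375·110) / 0.2161375 = 130.6225 / 0.2161375 ≈ 604.3

x_P = 589.0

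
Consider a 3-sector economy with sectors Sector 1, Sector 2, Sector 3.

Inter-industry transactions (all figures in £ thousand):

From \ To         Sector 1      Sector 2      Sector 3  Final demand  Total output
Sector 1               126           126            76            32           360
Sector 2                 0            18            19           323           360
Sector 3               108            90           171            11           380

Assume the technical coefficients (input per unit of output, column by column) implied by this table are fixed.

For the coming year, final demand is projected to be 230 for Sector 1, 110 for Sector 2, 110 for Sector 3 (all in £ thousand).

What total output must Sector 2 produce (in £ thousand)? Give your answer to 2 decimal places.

x_2 = 147.63

Technical coefficients a_ij = z_ij / X_j:
  a_11 = 126/360 = 0.35, a_21 = 0/360 = 0.00, a_31 = 108/360 = 0.30
  a_12 = 126/360 = 0.35, a_22 = 18/360 = 0.05, a_32 = 90/360 = 0.25
  a_13 = 76/380 = 0.20, a_23 = 19/380 = 0.05, a_33 = 171/380 = 0.45
I − A =
  [   0.65    -0.35    -0.20]
  [   0.00     0.95    -0.05]
  [  -0.30    -0.25     0.55]
Cofactors of I−A, C_ij = (−1)^(i+j)·(minor ij) (rows/columns in the sector order above):
  C_11 = (0.95)(0.55) − (-0.05)(-0.25) = 0.5100
  C_12 = −[(0.00)(0.55) − (-0.05)(-0.30)] = 0.0150
  C_13 = (0.00)(-0.25) − (0.95)(-0.30) = 0.2850
  C_21 = −[(-0.35)(0.55) − (-0.20)(-0.25)] = 0.2425
  C_22 = (0.65)(0.55) − (-0.20)(-0.30) = 0.2975
  C_23 = −[(0.65)(-0.25) − (-0.35)(-0.30)] = 0.2675
  C_31 = (-0.35)(-0.05) − (-0.20)(0.95) = 0.2075
  C_32 = −[(0.65)(-0.05) − (-0.20)(0.00)] = 0.0325
  C_33 = (0.65)(0.95) − (-0.35)(0.00) = 0.6175
det(I−A) = Σ_j (I−A)_1j·C_1j = (0.65)(0.5100) + (-0.35)(0.0150) + (-0.20)(0.2850) = 0.26925
adj(I−A) = Cᵀ =
  [ 0.5100   0.2425   0.2075]
  [ 0.0150   0.2975   0.0325]
  [ 0.2850   0.2675   0.6175]
(I − A)⁻¹ = adj(I−A) / det(I−A) ≈
  [   1.8942     0.9006     0.7707]
  [   0.0557     1.1049     0.1207]
  [   1.0585     0.9935     2.2934]
x = (I − A)⁻¹ d = adj(I−A)·d / det(I−A), with det(I−A) = 0.26925:
  x_1 = (0.5100·230 + 0.2425·110 + 0.2075·110) / 0.26925 = 166.80 / 0.26925 ≈ 619.50
  x_2 = (0.0150·230 + 0.2975·110 + 0.0325·110) / 0.26925 = 39.75 / 0.26925 ≈ 147.63
  x_3 = (0.2850·230 + 0.2675·110 + 0.6175·110) / 0.26925 = 162.90 / 0.26925 ≈ 605.01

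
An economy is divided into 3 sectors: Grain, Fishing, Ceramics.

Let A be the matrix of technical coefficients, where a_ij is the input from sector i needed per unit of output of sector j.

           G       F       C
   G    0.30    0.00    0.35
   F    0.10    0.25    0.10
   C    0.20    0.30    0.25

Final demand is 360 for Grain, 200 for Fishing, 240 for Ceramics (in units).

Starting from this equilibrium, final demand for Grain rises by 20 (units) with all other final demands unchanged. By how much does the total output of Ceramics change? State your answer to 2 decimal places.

I − A =
  [   0.70     0.00    -0.35]
  [  -0.10     0.75    -0.10]
  [  -0.20    -0.30     0.75]
Cofactors of I−A, C_ij = (−1)^(i+j)·(minor ij) (rows/columns in the sector order above):
  C_11 = (0.75)(0.75) − (-0.10)(-0.30) = 0.5325
  C_12 = −[(-0.10)(0.75) − (-0.10)(-0.20)] = 0.0950
  C_13 = (-0.10)(-0.30) − (0.75)(-0.20) = 0.1800
  C_21 = −[(0.00)(0.75) − (-0.35)(-0.30)] = 0.1050
  C_22 = (0.70)(0.75) − (-0.35)(-0.20) = 0.4550
  C_23 = −[(0.70)(-0.30) − (0.00)(-0.20)] = 0.2100
  C_31 = (0.00)(-0.10) − (-0.35)(0.75) = 0.2625
  C_32 = −[(0.70)(-0.10) − (-0.35)(-0.10)] = 0.1050
  C_33 = (0.70)(0.75) − (0.00)(-0.10) = 0.5250
det(I−A) = Σ_j (I−A)_1j·C_1j = (0.70)(0.5325) + (0.00)(0.0950) + (-0.35)(0.1800) = 0.30975
adj(I−A) = Cᵀ =
  [ 0.5325   0.1050   0.2625]
  [ 0.0950   0.4550   0.1050]
  [ 0.1800   0.2100   0.5250]
(I − A)⁻¹ = adj(I−A) / det(I−A) ≈
  [   1.7191     0.3390     0.8475]
  [   0.3067     1.4689     0.3390]
  [   0.5811     0.6780     1.6949]
Δx = (I − A)⁻¹ Δd with Δd having +20 in the Grain component and 0 elsewhere.
So Δx_C = L_CG · (+20), where L_CG = adj(I−A)_CG / det(I−A) = 0.1800 / 0.30975.
Δx_C = 0.1800 × (+20) / 0.30975 = 3.60 / 0.30975 ≈ 11.62.

Δx_C = 11.62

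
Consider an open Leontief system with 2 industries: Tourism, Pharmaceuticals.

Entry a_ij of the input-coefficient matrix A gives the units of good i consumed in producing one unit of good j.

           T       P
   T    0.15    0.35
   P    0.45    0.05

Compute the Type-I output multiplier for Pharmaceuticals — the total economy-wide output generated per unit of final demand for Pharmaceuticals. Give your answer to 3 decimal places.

m_P = 1.846

I − A =
  [   0.85    -0.35]
  [  -0.45     0.95]
det(I−A) = (0.85)(0.95) − (-0.35)(-0.45) = 0.6500
adj(I−A) = [[0.95, 0.35], [0.45, 0.85]]
(I − A)⁻¹ = adj(I−A) / det(I−A) ≈
  [   1.4615     0.5385]
  [   0.6923     1.3077]
The output multiplier for sector j is the column-j sum of the Leontief inverse (I − A)⁻¹ = adj(I−A) / det(I−A).
Column P of adj(I−A): (0.35, 0.85); det(I−A) = 0.6500.
m_P = (0.35 + 0.85) / 0.6500 = 1.20 / 0.6500 ≈ 1.846.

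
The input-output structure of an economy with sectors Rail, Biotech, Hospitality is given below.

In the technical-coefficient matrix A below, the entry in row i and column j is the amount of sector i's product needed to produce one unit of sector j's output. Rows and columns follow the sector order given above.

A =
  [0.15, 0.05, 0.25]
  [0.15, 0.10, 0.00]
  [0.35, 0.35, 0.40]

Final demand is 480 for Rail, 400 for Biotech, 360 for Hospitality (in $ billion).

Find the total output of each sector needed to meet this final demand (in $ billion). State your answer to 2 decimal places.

I − A =
  [   0.85    -0.05    -0.25]
  [  -0.15     0.90     0.00]
  [  -0.35    -0.35     0.60]
Cofactors of I−A, C_ij = (−1)^(i+j)·(minor ij) (rows/columns in the sector order above):
  C_11 = (0.90)(0.60) − (0.00)(-0.35) = 0.5400
  C_12 = −[(-0.15)(0.60) − (0.00)(-0.35)] = 0.0900
  C_13 = (-0.15)(-0.35) − (0.90)(-0.35) = 0.3675
  C_21 = −[(-0.05)(0.60) − (-0.25)(-0.35)] = 0.1175
  C_22 = (0.85)(0.60) − (-0.25)(-0.35) = 0.4225
  C_23 = −[(0.85)(-0.35) − (-0.05)(-0.35)] = 0.3150
  C_31 = (-0.05)(0.00) − (-0.25)(0.90) = 0.2250
  C_32 = −[(0.85)(0.00) − (-0.25)(-0.15)] = 0.0375
  C_33 = (0.85)(0.90) − (-0.05)(-0.15) = 0.7575
det(I−A) = Σ_j (I−A)_1j·C_1j = (0.85)(0.5400) + (-0.05)(0.0900) + (-0.25)(0.3675) = 0.362625
adj(I−A) = Cᵀ =
  [ 0.5400   0.1175   0.2250]
  [ 0.0900   0.4225   0.0375]
  [ 0.3675   0.3150   0.7575]
(I − A)⁻¹ = adj(I−A) / det(I−A) ≈
  [   1.4891     0.3240     0.6205]
  [   0.2482     1.1651     0.1034]
  [   1.0134     0.8687     2.0889]
x = (I − A)⁻¹ d = adj(I−A)·d / det(I−A), with det(I−A) = 0.362625:
  x_1 = (0.5400·480 + 0.1175·400 + 0.2250·360) / 0.362625 = 387.20 / 0.362625 ≈ 1067.77
  x_2 = (0.0900·480 + 0.4225·400 + 0.0375·360) / 0.362625 = 225.70 / 0.362625 ≈ 622.41
  x_3 = (0.3675·480 + 0.3150·400 + 0.7575·360) / 0.362625 = 575.10 / 0.362625 ≈ 1585.94

x_1 = 1067.77, x_2 = 622.41, x_3 = 1585.94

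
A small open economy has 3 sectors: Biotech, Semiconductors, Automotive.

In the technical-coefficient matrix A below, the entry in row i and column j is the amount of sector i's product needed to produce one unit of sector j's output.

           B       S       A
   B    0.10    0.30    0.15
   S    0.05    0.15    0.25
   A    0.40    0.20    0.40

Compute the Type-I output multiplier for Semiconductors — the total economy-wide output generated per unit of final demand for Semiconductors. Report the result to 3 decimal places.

m_S = 3.070

I − A =
  [   0.90    -0.30    -0.15]
  [  -0.05     0.85    -0.25]
  [  -0.40    -0.20     0.60]
Cofactors of I−A, C_ij = (−1)^(i+j)·(minor ij) (rows/columns in the sector order above):
  C_11 = (0.85)(0.60) − (-0.25)(-0.20) = 0.4600
  C_12 = −[(-0.05)(0.60) − (-0.25)(-0.40)] = 0.1300
  C_13 = (-0.05)(-0.20) − (0.85)(-0.40) = 0.3500
  C_21 = −[(-0.30)(0.60) − (-0.15)(-0.20)] = 0.2100
  C_22 = (0.90)(0.60) − (-0.15)(-0.40) = 0.4800
  C_23 = −[(0.90)(-0.20) − (-0.30)(-0.40)] = 0.3000
  C_31 = (-0.30)(-0.25) − (-0.15)(0.85) = 0.2025
  C_32 = −[(0.90)(-0.25) − (-0.15)(-0.05)] = 0.2325
  C_33 = (0.90)(0.85) − (-0.30)(-0.05) = 0.7500
det(I−A) = Σ_j (I−A)_1j·C_1j = (0.90)(0.4600) + (-0.30)(0.1300) + (-0.15)(0.3500) = 0.3225
adj(I−A) = Cᵀ =
  [ 0.4600   0.2100   0.2025]
  [ 0.1300   0.4800   0.2325]
  [ 0.3500   0.3000   0.7500]
(I − A)⁻¹ = adj(I−A) / det(I−A) ≈
  [   1.4264     0.6512     0.6279]
  [   0.4031     1.4884     0.7209]
  [   1.0853     0.9302     2.3256]
The output multiplier for sector j is the column-j sum of the Leontief inverse (I − A)⁻¹ = adj(I−A) / det(I−A).
Column S of adj(I−A): (0.2100, 0.4800, 0.3000); det(I−A) = 0.3225.
m_S = (0.2100 + 0.4800 + 0.3000) / 0.3225 = 0.99 / 0.3225 ≈ 3.070.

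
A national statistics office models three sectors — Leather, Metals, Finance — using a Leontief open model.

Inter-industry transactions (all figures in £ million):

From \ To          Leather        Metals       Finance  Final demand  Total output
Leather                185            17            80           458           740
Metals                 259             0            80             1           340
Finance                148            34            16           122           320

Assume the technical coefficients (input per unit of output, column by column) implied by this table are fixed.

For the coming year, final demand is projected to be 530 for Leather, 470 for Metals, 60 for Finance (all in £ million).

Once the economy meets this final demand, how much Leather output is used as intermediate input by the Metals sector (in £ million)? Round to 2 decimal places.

z_LM = 43.08

Technical coefficients a_ij = z_ij / X_j:
  a_LL = 185/740 = 0.25, a_ML = 259/740 = 0.35, a_FL = 148/740 = 0.20
  a_LM = 17/340 = 0.05, a_MM = 0/340 = 0.00, a_FM = 34/340 = 0.10
  a_LF = 80/320 = 0.25, a_MF = 80/320 = 0.25, a_FF = 16/320 = 0.05
I − A =
  [   0.75    -0.05    -0.25]
  [  -0.35     1.00    -0.25]
  [  -0.20    -0.10     0.95]
Cofactors of I−A, C_ij = (−1)^(i+j)·(minor ij) (rows/columns in the sector order above):
  C_11 = (1.00)(0.95) − (-0.25)(-0.10) = 0.9250
  C_12 = −[(-0.35)(0.95) − (-0.25)(-0.20)] = 0.3825
  C_13 = (-0.35)(-0.10) − (1.00)(-0.20) = 0.2350
  C_21 = −[(-0.05)(0.95) − (-0.25)(-0.10)] = 0.0725
  C_22 = (0.75)(0.95) − (-0.25)(-0.20) = 0.6625
  C_23 = −[(0.75)(-0.10) − (-0.05)(-0.20)] = 0.0850
  C_31 = (-0.05)(-0.25) − (-0.25)(1.00) = 0.2625
  C_32 = −[(0.75)(-0.25) − (-0.25)(-0.35)] = 0.2750
  C_33 = (0.75)(1.00) − (-0.05)(-0.35) = 0.7325
det(I−A) = Σ_j (I−A)_1j·C_1j = (0.75)(0.9250) + (-0.05)(0.3825) + (-0.25)(0.2350) = 0.615875
adj(I−A) = Cᵀ =
  [ 0.9250   0.0725   0.2625]
  [ 0.3825   0.6625   0.2750]
  [ 0.2350   0.0850   0.7325]
(I − A)⁻¹ = adj(I−A) / det(I−A) ≈
  [   1.5019     0.1177     0.4262]
  [   0.6211     1.0757     0.4465]
  [   0.3816     0.1380     1.1894]
First solve x = (I − A)⁻¹ d = adj(I−A)·d / det(I−A); in particular x_M = (0.3825·530 + 0.6625·470 + 0.2750·60) / 0.615875 = 530.60 / 0.615875 ≈ 861.5385.
Intermediate flow from L to M: z_LM = a_LM · x_M = 0.05 × 530.60 / 0.615875 = 26.53 / 0.615875 ≈ 43.08.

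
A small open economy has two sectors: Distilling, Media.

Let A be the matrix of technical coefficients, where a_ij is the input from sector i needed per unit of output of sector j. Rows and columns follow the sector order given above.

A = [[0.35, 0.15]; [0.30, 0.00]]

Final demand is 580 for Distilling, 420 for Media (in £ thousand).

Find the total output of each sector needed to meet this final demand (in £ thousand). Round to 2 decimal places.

x_D = 1062.81, x_M = 738.84

I − A =
  [   0.65    -0.15]
  [  -0.30     1.00]
det(I−A) = (0.65)(1.00) − (-0.15)(-0.30) = 0.6050
adj(I−A) = [[1.00, 0.15], [0.30, 0.65]]
(I − A)⁻¹ = adj(I−A) / det(I−A) ≈
  [   1.6529     0.2479]
  [   0.4959     1.0744]
x = (I − A)⁻¹ d = adj(I−A)·d / det(I−A), with det(I−A) = 0.6050:
  x_D = (1.00·580 + 0.15·420) / 0.6050 = 643.00 / 0.6050 ≈ 1062.81
  x_M = (0.30·580 + 0.65·420) / 0.6050 = 447.00 / 0.6050 ≈ 738.84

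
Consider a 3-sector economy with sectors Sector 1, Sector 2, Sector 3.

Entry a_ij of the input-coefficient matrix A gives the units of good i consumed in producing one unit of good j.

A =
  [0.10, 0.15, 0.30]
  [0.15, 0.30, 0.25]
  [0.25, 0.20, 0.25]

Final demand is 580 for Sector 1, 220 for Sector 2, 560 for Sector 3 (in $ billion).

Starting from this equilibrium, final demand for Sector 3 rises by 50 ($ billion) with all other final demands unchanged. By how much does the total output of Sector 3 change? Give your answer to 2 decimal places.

Δx_3 = 89.40

I − A =
  [   0.90    -0.15    -0.30]
  [  -0.15     0.70    -0.25]
  [  -0.25    -0.20     0.75]
Cofactors of I−A, C_ij = (−1)^(i+j)·(minor ij) (rows/columns in the sector order above):
  C_11 = (0.70)(0.75) − (-0.25)(-0.20) = 0.4750
  C_12 = −[(-0.15)(0.75) − (-0.25)(-0.25)] = 0.1750
  C_13 = (-0.15)(-0.20) − (0.70)(-0.25) = 0.2050
  C_21 = −[(-0.15)(0.75) − (-0.30)(-0.20)] = 0.1725
  C_22 = (0.90)(0.75) − (-0.30)(-0.25) = 0.6000
  C_23 = −[(0.90)(-0.20) − (-0.15)(-0.25)] = 0.2175
  C_31 = (-0.15)(-0.25) − (-0.30)(0.70) = 0.2475
  C_32 = −[(0.90)(-0.25) − (-0.30)(-0.15)] = 0.2700
  C_33 = (0.90)(0.70) − (-0.15)(-0.15) = 0.6075
det(I−A) = Σ_j (I−A)_1j·C_1j = (0.90)(0.4750) + (-0.15)(0.1750) + (-0.30)(0.2050) = 0.33975
adj(I−A) = Cᵀ =
  [ 0.4750   0.1725   0.2475]
  [ 0.1750   0.6000   0.2700]
  [ 0.2050   0.2175   0.6075]
(I − A)⁻¹ = adj(I−A) / det(I−A) ≈
  [   1.3981     0.5077     0.7285]
  [   0.5151     1.7660     0.7947]
  [   0.6034     0.6402     1.7881]
Δx = (I − A)⁻¹ Δd with Δd having +50 in the Sector 3 component and 0 elsewhere.
So Δx_3 = L_33 · (+50), where L_33 = adj(I−A)_33 / det(I−A) = 0.6075 / 0.33975.
Δx_3 = 0.6075 × (+50) / 0.33975 = 30.375 / 0.33975 ≈ 89.40.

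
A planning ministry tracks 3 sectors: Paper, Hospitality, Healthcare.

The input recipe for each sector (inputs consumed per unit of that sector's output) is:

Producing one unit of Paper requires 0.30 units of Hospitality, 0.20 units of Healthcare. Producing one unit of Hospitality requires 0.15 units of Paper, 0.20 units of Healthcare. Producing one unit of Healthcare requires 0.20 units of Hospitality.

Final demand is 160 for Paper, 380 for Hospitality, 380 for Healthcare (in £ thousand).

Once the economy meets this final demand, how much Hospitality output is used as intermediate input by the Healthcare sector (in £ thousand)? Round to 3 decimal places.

z_23 = 108.229

I − A =
  [   1.00    -0.15     0.00]
  [  -0.30     1.00    -0.20]
  [  -0.20    -0.20     1.00]
Cofactors of I−A, C_ij = (−1)^(i+j)·(minor ij) (rows/columns in the sector order above):
  C_11 = (1.00)(1.00) − (-0.20)(-0.20) = 0.9600
  C_12 = −[(-0.30)(1.00) − (-0.20)(-0.20)] = 0.3400
  C_13 = (-0.30)(-0.20) − (1.00)(-0.20) = 0.2600
  C_21 = −[(-0.15)(1.00) − (0.00)(-0.20)] = 0.1500
  C_22 = (1.00)(1.00) − (0.00)(-0.20) = 1.0000
  C_23 = −[(1.00)(-0.20) − (-0.15)(-0.20)] = 0.2300
  C_31 = (-0.15)(-0.20) − (0.00)(1.00) = 0.0300
  C_32 = −[(1.00)(-0.20) − (0.00)(-0.30)] = 0.2000
  C_33 = (1.00)(1.00) − (-0.15)(-0.30) = 0.9550
det(I−A) = Σ_j (I−A)_1j·C_1j = (1.00)(0.9600) + (-0.15)(0.3400) + (0.00)(0.2600) = 0.9090
adj(I−A) = Cᵀ =
  [ 0.9600   0.1500   0.0300]
  [ 0.3400   1.0000   0.2000]
  [ 0.2600   0.2300   0.9550]
(I − A)⁻¹ = adj(I−A) / det(I−A) ≈
  [   1.0561     0.1650     0.0330]
  [   0.3740     1.1001     0.2200]
  [   0.2860     0.2530     1.0506]
First solve x = (I − A)⁻¹ d = adj(I−A)·d / det(I−A); in particular x_3 = (0.2600·160 + 0.2300·380 + 0.9550·380) / 0.9090 = 491.90 / 0.9090 ≈ 541.14411.
Intermediate flow from 2 to 3: z_23 = a_23 · x_3 = 0.20 × 491.90 / 0.9090 = 98.38 / 0.9090 ≈ 108.229.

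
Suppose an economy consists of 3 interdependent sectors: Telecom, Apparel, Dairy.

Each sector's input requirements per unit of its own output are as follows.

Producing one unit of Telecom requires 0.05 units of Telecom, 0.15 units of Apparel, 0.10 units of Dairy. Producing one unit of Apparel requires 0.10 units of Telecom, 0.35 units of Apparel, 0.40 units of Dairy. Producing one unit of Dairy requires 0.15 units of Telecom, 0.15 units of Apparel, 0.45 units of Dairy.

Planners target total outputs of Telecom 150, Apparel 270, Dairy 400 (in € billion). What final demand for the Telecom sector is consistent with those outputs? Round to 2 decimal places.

I − A =
  [   0.95    -0.10    -0.15]
  [  -0.15     0.65    -0.15]
  [  -0.10    -0.40     0.55]
d = (I − A) x:
  d_1 = (+0.95)·150 + (-0.10)·270 + (-0.15)·400 = 55.50
  d_2 = (-0.15)·150 + (+0.65)·270 + (-0.15)·400 = 93.00
  d_3 = (-0.10)·150 + (-0.40)·270 + (+0.55)·400 = 97.00

d_1 = 55.50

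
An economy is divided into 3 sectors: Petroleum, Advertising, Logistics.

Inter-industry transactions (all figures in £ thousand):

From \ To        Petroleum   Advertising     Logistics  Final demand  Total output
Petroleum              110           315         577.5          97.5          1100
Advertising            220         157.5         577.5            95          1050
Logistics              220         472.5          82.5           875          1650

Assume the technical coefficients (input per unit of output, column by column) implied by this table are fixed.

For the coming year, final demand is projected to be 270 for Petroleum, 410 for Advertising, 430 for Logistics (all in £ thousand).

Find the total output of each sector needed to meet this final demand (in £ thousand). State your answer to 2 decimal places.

Technical coefficients a_ij = z_ij / X_j:
  a_PP = 110/1100 = 0.10, a_AP = 220/1100 = 0.20, a_LP = 220/1100 = 0.20
  a_PA = 315/1050 = 0.30, a_AA = 157.5/1050 = 0.15, a_LA = 472.5/1050 = 0.45
  a_PL = 577.5/1650 = 0.35, a_AL = 577.5/1650 = 0.35, a_LL = 82.5/1650 = 0.05
I − A =
  [   0.90    -0.30    -0.35]
  [  -0.20     0.85    -0.35]
  [  -0.20    -0.45     0.95]
Cofactors of I−A, C_ij = (−1)^(i+j)·(minor ij) (rows/columns in the sector order above):
  C_11 = (0.85)(0.95) − (-0.35)(-0.45) = 0.6500
  C_12 = −[(-0.20)(0.95) − (-0.35)(-0.20)] = 0.2600
  C_13 = (-0.20)(-0.45) − (0.85)(-0.20) = 0.2600
  C_21 = −[(-0.30)(0.95) − (-0.35)(-0.45)] = 0.4425
  C_22 = (0.90)(0.95) − (-0.35)(-0.20) = 0.7850
  C_23 = −[(0.90)(-0.45) − (-0.30)(-0.20)] = 0.4650
  C_31 = (-0.30)(-0.35) − (-0.35)(0.85) = 0.4025
  C_32 = −[(0.90)(-0.35) − (-0.35)(-0.20)] = 0.3850
  C_33 = (0.90)(0.85) − (-0.30)(-0.20) = 0.7050
det(I−A) = Σ_j (I−A)_1j·C_1j = (0.90)(0.6500) + (-0.30)(0.2600) + (-0.35)(0.2600) = 0.4160
adj(I−A) = Cᵀ =
  [ 0.6500   0.4425   0.4025]
  [ 0.2600   0.7850   0.3850]
  [ 0.2600   0.4650   0.7050]
(I − A)⁻¹ = adj(I−A) / det(I−A) ≈
  [   1.5625     1.0637     0.9675]
  [   0.6250     1.8870     0.9255]
  [   0.6250     1.1178     1.6947]
x = (I − A)⁻¹ d = adj(I−A)·d / det(I−A), with det(I−A) = 0.4160:
  x_P = (0.6500·270 + 0.4425·410 + 0.4025·430) / 0.4160 = 530.00 / 0.4160 ≈ 1274.04
  x_A = (0.2600·270 + 0.7850·410 + 0.3850·430) / 0.4160 = 557.60 / 0.4160 ≈ 1340.38
  x_L = (0.2600·270 + 0.4650·410 + 0.7050·430) / 0.4160 = 564.00 / 0.4160 ≈ 1355.77

x_P = 1274.04, x_A = 1340.38, x_L = 1355.77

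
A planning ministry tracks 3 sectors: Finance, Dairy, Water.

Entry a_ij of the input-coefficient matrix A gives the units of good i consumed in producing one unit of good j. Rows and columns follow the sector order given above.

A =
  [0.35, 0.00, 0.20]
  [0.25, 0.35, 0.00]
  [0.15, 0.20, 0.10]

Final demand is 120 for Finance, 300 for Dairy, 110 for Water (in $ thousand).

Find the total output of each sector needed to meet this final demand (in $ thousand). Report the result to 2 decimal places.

x_1 = 275.12, x_2 = 567.36, x_3 = 294.16

I − A =
  [   0.65     0.00    -0.20]
  [  -0.25     0.65     0.00]
  [  -0.15    -0.20     0.90]
Cofactors of I−A, C_ij = (−1)^(i+j)·(minor ij) (rows/columns in the sector order above):
  C_11 = (0.65)(0.90) − (0.00)(-0.20) = 0.5850
  C_12 = −[(-0.25)(0.90) − (0.00)(-0.15)] = 0.2250
  C_13 = (-0.25)(-0.20) − (0.65)(-0.15) = 0.1475
  C_21 = −[(0.00)(0.90) − (-0.20)(-0.20)] = 0.0400
  C_22 = (0.65)(0.90) − (-0.20)(-0.15) = 0.5550
  C_23 = −[(0.65)(-0.20) − (0.00)(-0.15)] = 0.1300
  C_31 = (0.00)(0.00) − (-0.20)(0.65) = 0.1300
  C_32 = −[(0.65)(0.00) − (-0.20)(-0.25)] = 0.0500
  C_33 = (0.65)(0.65) − (0.00)(-0.25) = 0.4225
det(I−A) = Σ_j (I−A)_1j·C_1j = (0.65)(0.5850) + (0.00)(0.2250) + (-0.20)(0.1475) = 0.35075
adj(I−A) = Cᵀ =
  [ 0.5850   0.0400   0.1300]
  [ 0.2250   0.5550   0.0500]
  [ 0.1475   0.1300   0.4225]
(I − A)⁻¹ = adj(I−A) / det(I−A) ≈
  [   1.6679     0.1140     0.3706]
  [   0.6415     1.5823     0.1426]
  [   0.4205     0.3706     1.2046]
x = (I − A)⁻¹ d = adj(I−A)·d / det(I−A), with det(I−A) = 0.35075:
  x_1 = (0.5850·120 + 0.0400·300 + 0.1300·110) / 0.35075 = 96.50 / 0.35075 ≈ 275.12
  x_2 = (0.2250·120 + 0.5550·300 + 0.0500·110) / 0.35075 = 199.00 / 0.35075 ≈ 567.36
  x_3 = (0.1475·120 + 0.1300·300 + 0.4225·110) / 0.35075 = 103.175 / 0.35075 ≈ 294.16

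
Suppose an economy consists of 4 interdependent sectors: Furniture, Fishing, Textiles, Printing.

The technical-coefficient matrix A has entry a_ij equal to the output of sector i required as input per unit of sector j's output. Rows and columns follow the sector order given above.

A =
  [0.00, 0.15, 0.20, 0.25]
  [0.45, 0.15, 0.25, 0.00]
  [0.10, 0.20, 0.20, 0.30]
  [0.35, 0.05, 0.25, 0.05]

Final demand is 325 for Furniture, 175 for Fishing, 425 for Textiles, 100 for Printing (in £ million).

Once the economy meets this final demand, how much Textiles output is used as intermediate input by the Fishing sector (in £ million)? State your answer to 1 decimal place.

z_32 = 212.3

I − A =
  [   1.00    -0.15    -0.20    -0.25]
  [  -0.45     0.85    -0.25     0.00]
  [  -0.10    -0.20     0.80    -0.30]
  [  -0.35    -0.05    -0.25     0.95]
Compute the cofactors C_ij = (−1)^(i+j)·(3×3 minor ij) of I−A; the adjugate is their transpose:
adj(I−A) = Cᵀ =
  [ 0.531000   0.166250   0.253375   0.219750]
  [ 0.358250   0.568750   0.329250   0.198250]
  [ 0.262250   0.218750   0.663375   0.278500]
  [ 0.283500   0.148750   0.285250   0.537250]
det(I−A) = Σ_j (I−A)_1j·C_1j = (1.00)(0.531000) + (-0.15)(0.358250) + (-0.20)(0.262250) + (-0.25)(0.283500) = 0.3539375
(I − A)⁻¹ = adj(I−A) / det(I−A) ≈
  [   1.5003     0.4697     0.7159     0.6209]
  [   1.0122     1.6069     0.9302     0.5601]
  [   0.7410     0.6180     1.8743     0.7869]
  [   0.8010     0.4203     0.8059     1.5179]
First solve x = (I − A)⁻¹ d = adj(I−A)·d / det(I−A); in particular x_2 = (0.358250·325 + 0.568750·175 + 0.329250·425 + 0.198250·100) / 0.3539375 = 375.71875 / 0.3539375 ≈ 1061.540.
Intermediate flow from 3 to 2: z_32 = a_32 · x_2 = 0.20 × 375.71875 / 0.3539375 = 75.14375 / 0.3539375 ≈ 212.3.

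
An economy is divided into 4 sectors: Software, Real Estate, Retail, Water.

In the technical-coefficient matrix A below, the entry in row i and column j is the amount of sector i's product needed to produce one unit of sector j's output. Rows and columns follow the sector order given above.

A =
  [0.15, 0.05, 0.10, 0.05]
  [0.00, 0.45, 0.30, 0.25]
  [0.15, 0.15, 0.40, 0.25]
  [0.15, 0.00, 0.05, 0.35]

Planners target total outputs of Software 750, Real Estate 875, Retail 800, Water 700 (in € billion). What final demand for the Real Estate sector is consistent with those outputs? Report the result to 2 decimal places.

I − A =
  [   0.85    -0.05    -0.10    -0.05]
  [   0.00     0.55    -0.30    -0.25]
  [  -0.15    -0.15     0.60    -0.25]
  [  -0.15     0.00    -0.05     0.65]
d = (I − A) x:
  d_1 = (+0.85)·750 + (-0.05)·875 + (-0.10)·800 + (-0.05)·700 = 478.75
  d_2 = (+0.00)·750 + (+0.55)·875 + (-0.30)·800 + (-0.25)·700 = 66.25
  d_3 = (-0.15)·750 + (-0.15)·875 + (+0.60)·800 + (-0.25)·700 = 61.25
  d_4 = (-0.15)·750 + (+0.00)·875 + (-0.05)·800 + (+0.65)·700 = 302.50

d_2 = 66.25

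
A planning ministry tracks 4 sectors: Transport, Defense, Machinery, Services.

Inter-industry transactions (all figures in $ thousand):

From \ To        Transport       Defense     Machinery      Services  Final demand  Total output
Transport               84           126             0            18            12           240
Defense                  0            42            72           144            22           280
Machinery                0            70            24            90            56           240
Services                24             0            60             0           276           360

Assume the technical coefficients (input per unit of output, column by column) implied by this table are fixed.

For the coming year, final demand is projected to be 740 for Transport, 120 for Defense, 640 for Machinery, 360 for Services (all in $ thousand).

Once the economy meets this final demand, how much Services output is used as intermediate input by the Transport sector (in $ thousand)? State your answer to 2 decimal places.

z_ST = 187.69

Technical coefficients a_ij = z_ij / X_j:
  a_TT = 84/240 = 0.35, a_DT = 0/240 = 0.00, a_MT = 0/240 = 0.00, a_ST = 24/240 = 0.10
  a_TD = 126/280 = 0.45, a_DD = 42/280 = 0.15, a_MD = 70/280 = 0.25, a_SD = 0/280 = 0.00
  a_TM = 0/240 = 0.00, a_DM = 72/240 = 0.30, a_MM = 24/240 = 0.10, a_SM = 60/240 = 0.25
  a_TS = 18/360 = 0.05, a_DS = 144/360 = 0.40, a_MS = 90/360 = 0.25, a_SS = 0/360 = 0.00
I − A =
  [   0.65    -0.45     0.00    -0.05]
  [   0.00     0.85    -0.30    -0.40]
  [   0.00    -0.25     0.90    -0.25]
  [  -0.10     0.00    -0.25     1.00]
Compute the cofactors C_ij = (−1)^(i+j)·(3×3 minor ij) of I−A; the adjugate is their transpose:
adj(I−A) = Cᵀ =
  [ 0.611875   0.380000   0.190625   0.230250]
  [ 0.043500   0.539875   0.258500   0.282750]
  [ 0.031250   0.172500   0.530250   0.203125]
  [ 0.069000   0.081125   0.151625   0.448500]
det(I−A) = Σ_j (I−A)_1j·C_1j = (0.65)(0.611875) + (-0.45)(0.043500) + (0.00)(0.031250) + (-0.05)(0.069000) = 0.37469375
(I − A)⁻¹ = adj(I−A) / det(I−A) ≈
  [   1.6330     1.0142     0.5087     0.6145]
  [   0.1161     1.4408     0.6899     0.7546]
  [   0.0834     0.4604     1.4152     0.5421]
  [   0.1842     0.2165     0.4047     1.1970]
First solve x = (I − A)⁻¹ d = adj(I−A)·d / det(I−A); in particular x_T = (0.611875·740 + 0.380000·120 + 0.190625·640 + 0.230250·360) / 0.37469375 = 703.2775 / 0.37469375 ≈ 1876.9395.
Intermediate flow from S to T: z_ST = a_ST · x_T = 0.10 × 703.2775 / 0.37469375 = 70.32775 / 0.37469375 ≈ 187.69.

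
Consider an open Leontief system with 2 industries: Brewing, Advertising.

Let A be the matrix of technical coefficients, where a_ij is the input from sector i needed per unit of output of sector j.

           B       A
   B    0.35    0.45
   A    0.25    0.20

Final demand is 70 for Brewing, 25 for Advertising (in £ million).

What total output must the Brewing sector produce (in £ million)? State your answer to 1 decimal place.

I − A =
  [   0.65    -0.45]
  [  -0.25     0.80]
det(I−A) = (0.65)(0.80) − (-0.45)(-0.25) = 0.4075
adj(I−A) = [[0.80, 0.45], [0.25, 0.65]]
(I − A)⁻¹ = adj(I−A) / det(I−A) ≈
  [   1.9632     1.1043]
  [   0.6135     1.5951]
x = (I − A)⁻¹ d = adj(I−A)·d / det(I−A), with det(I−A) = 0.4075:
  x_B = (0.80·70 + 0.45·25) / 0.4075 = 67.25 / 0.4075 ≈ 165.0
  x_A = (0.25·70 + 0.65·25) / 0.4075 = 33.75 / 0.4075 ≈ 82.8

x_B = 165.0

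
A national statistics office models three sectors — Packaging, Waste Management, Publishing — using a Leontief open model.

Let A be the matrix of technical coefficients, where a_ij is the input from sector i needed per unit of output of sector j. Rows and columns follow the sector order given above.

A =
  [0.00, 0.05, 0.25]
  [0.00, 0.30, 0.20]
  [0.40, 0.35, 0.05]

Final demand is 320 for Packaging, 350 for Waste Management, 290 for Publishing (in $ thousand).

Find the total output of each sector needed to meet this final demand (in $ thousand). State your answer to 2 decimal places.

x_1 = 559.12, x_2 = 731.48, x_3 = 810.17

I − A =
  [   1.00    -0.05    -0.25]
  [   0.00     0.70    -0.20]
  [  -0.40    -0.35     0.95]
Cofactors of I−A, C_ij = (−1)^(i+j)·(minor ij) (rows/columns in the sector order above):
  C_11 = (0.70)(0.95) − (-0.20)(-0.35) = 0.5950
  C_12 = −[(0.00)(0.95) − (-0.20)(-0.40)] = 0.0800
  C_13 = (0.00)(-0.35) − (0.70)(-0.40) = 0.2800
  C_21 = −[(-0.05)(0.95) − (-0.25)(-0.35)] = 0.1350
  C_22 = (1.00)(0.95) − (-0.25)(-0.40) = 0.8500
  C_23 = −[(1.00)(-0.35) − (-0.05)(-0.40)] = 0.3700
  C_31 = (-0.05)(-0.20) − (-0.25)(0.70) = 0.1850
  C_32 = −[(1.00)(-0.20) − (-0.25)(0.00)] = 0.2000
  C_33 = (1.00)(0.70) − (-0.05)(0.00) = 0.7000
det(I−A) = Σ_j (I−A)_1j·C_1j = (1.00)(0.5950) + (-0.05)(0.0800) + (-0.25)(0.2800) = 0.5210
adj(I−A) = Cᵀ =
  [ 0.5950   0.1350   0.1850]
  [ 0.0800   0.8500   0.2000]
  [ 0.2800   0.3700   0.7000]
(I − A)⁻¹ = adj(I−A) / det(I−A) ≈
  [   1.1420     0.2591     0.3551]
  [   0.1536     1.6315     0.3839]
  [   0.5374     0.7102     1.3436]
x = (I − A)⁻¹ d = adj(I−A)·d / det(I−A), with det(I−A) = 0.5210:
  x_1 = (0.5950·320 + 0.1350·350 + 0.1850·290) / 0.5210 = 291.30 / 0.5210 ≈ 559.12
  x_2 = (0.0800·320 + 0.8500·350 + 0.2000·290) / 0.5210 = 381.10 / 0.5210 ≈ 731.48
  x_3 = (0.2800·320 + 0.3700·350 + 0.7000·290) / 0.5210 = 422.10 / 0.5210 ≈ 810.17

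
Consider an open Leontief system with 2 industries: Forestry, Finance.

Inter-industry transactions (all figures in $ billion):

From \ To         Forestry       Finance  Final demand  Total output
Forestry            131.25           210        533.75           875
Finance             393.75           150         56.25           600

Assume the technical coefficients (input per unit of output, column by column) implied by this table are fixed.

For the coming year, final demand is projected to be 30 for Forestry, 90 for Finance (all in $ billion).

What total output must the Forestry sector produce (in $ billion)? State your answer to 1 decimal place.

Technical coefficients a_ij = z_ij / X_j:
  a_11 = 131.25/875 = 0.15, a_21 = 393.75/875 = 0.45
  a_12 = 210/600 = 0.35, a_22 = 150/600 = 0.25
I − A =
  [   0.85    -0.35]
  [  -0.45     0.75]
det(I−A) = (0.85)(0.75) − (-0.35)(-0.45) = 0.4800
adj(I−A) = [[0.75, 0.35], [0.45, 0.85]]
(I − A)⁻¹ = adj(I−A) / det(I−A) ≈
  [   1.5625     0.7292]
  [   0.9375     1.7708]
x = (I − A)⁻¹ d = adj(I−A)·d / det(I−A), with det(I−A) = 0.4800:
  x_1 = (0.75·30 + 0.35·90) / 0.4800 = 54.00 / 0.4800 = 112.5
  x_2 = (0.45·30 + 0.85·90) / 0.4800 = 90.00 / 0.4800 = 187.5

x_1 = 112.5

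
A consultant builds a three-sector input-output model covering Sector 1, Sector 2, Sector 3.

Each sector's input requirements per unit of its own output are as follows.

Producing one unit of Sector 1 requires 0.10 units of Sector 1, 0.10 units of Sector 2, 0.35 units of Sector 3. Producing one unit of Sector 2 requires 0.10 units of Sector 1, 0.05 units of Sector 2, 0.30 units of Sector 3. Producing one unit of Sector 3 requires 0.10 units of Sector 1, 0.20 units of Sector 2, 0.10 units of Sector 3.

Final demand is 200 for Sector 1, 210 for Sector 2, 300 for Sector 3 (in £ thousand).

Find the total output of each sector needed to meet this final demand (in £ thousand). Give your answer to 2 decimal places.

I − A =
  [   0.90    -0.10    -0.10]
  [  -0.10     0.95    -0.20]
  [  -0.35    -0.30     0.90]
Cofactors of I−A, C_ij = (−1)^(i+j)·(minor ij) (rows/columns in the sector order above):
  C_11 = (0.95)(0.90) − (-0.20)(-0.30) = 0.7950
  C_12 = −[(-0.10)(0.90) − (-0.20)(-0.35)] = 0.1600
  C_13 = (-0.10)(-0.30) − (0.95)(-0.35) = 0.3625
  C_21 = −[(-0.10)(0.90) − (-0.10)(-0.30)] = 0.1200
  C_22 = (0.90)(0.90) − (-0.10)(-0.35) = 0.7750
  C_23 = −[(0.90)(-0.30) − (-0.10)(-0.35)] = 0.3050
  C_31 = (-0.10)(-0.20) − (-0.10)(0.95) = 0.1150
  C_32 = −[(0.90)(-0.20) − (-0.10)(-0.10)] = 0.1900
  C_33 = (0.90)(0.95) − (-0.10)(-0.10) = 0.8450
det(I−A) = Σ_j (I−A)_1j·C_1j = (0.90)(0.7950) + (-0.10)(0.1600) + (-0.10)(0.3625) = 0.66325
adj(I−A) = Cᵀ =
  [ 0.7950   0.1200   0.1150]
  [ 0.1600   0.7750   0.1900]
  [ 0.3625   0.3050   0.8450]
(I − A)⁻¹ = adj(I−A) / det(I−A) ≈
  [   1.1986     0.1809     0.1734]
  [   0.2412     1.1685     0.2865]
  [   0.5466     0.4599     1.2740]
x = (I − A)⁻¹ d = adj(I−A)·d / det(I−A), with det(I−A) = 0.66325:
  x_1 = (0.7950·200 + 0.1200·210 + 0.1150·300) / 0.66325 = 218.70 / 0.66325 ≈ 329.74
  x_2 = (0.1600·200 + 0.7750·210 + 0.1900·300) / 0.66325 = 251.75 / 0.66325 ≈ 379.57
  x_3 = (0.3625·200 + 0.3050·210 + 0.8450·300) / 0.66325 = 390.05 / 0.66325 ≈ 588.09

x_1 = 329.74, x_2 = 379.57, x_3 = 588.09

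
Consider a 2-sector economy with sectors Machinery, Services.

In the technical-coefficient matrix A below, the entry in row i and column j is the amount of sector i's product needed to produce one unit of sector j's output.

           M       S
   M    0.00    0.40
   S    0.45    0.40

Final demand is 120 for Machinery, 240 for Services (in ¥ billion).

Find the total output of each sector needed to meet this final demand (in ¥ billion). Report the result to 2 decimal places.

I − A =
  [   1.00    -0.40]
  [  -0.45     0.60]
det(I−A) = (1.00)(0.60) − (-0.40)(-0.45) = 0.4200
adj(I−A) = [[0.60, 0.40], [0.45, 1.00]]
(I − A)⁻¹ = adj(I−A) / det(I−A) ≈
  [   1.4286     0.9524]
  [   1.0714     2.3810]
x = (I − A)⁻¹ d = adj(I−A)·d / det(I−A), with det(I−A) = 0.4200:
  x_M = (0.60·120 + 0.40·240) / 0.4200 = 168.00 / 0.4200 = 400.00
  x_S = (0.45·120 + 1.00·240) / 0.4200 = 294.00 / 0.4200 = 700.00

x_M = 400.00, x_S = 700.00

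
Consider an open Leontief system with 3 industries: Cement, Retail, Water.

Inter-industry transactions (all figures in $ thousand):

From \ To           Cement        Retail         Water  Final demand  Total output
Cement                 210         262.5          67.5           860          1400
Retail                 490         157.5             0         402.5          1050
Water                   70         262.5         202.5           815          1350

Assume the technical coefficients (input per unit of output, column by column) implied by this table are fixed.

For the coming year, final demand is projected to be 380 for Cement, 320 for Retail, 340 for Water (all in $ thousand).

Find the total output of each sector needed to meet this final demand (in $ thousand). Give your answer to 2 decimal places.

x_1 = 676.98, x_2 = 655.23, x_3 = 632.54

Technical coefficients a_ij = z_ij / X_j:
  a_11 = 210/1400 = 0.15, a_21 = 490/1400 = 0.35, a_31 = 70/1400 = 0.05
  a_12 = 262.5/1050 = 0.25, a_22 = 157.5/1050 = 0.15, a_32 = 262.5/1050 = 0.25
  a_13 = 67.5/1350 = 0.05, a_23 = 0/1350 = 0.00, a_33 = 202.5/1350 = 0.15
I − A =
  [   0.85    -0.25    -0.05]
  [  -0.35     0.85     0.00]
  [  -0.05    -0.25     0.85]
Cofactors of I−A, C_ij = (−1)^(i+j)·(minor ij) (rows/columns in the sector order above):
  C_11 = (0.85)(0.85) − (0.00)(-0.25) = 0.7225
  C_12 = −[(-0.35)(0.85) − (0.00)(-0.05)] = 0.2975
  C_13 = (-0.35)(-0.25) − (0.85)(-0.05) = 0.1300
  C_21 = −[(-0.25)(0.85) − (-0.05)(-0.25)] = 0.2250
  C_22 = (0.85)(0.85) − (-0.05)(-0.05) = 0.7200
  C_23 = −[(0.85)(-0.25) − (-0.25)(-0.05)] = 0.2250
  C_31 = (-0.25)(0.00) − (-0.05)(0.85) = 0.0425
  C_32 = −[(0.85)(0.00) − (-0.05)(-0.35)] = 0.0175
  C_33 = (0.85)(0.85) − (-0.25)(-0.35) = 0.6350
det(I−A) = Σ_j (I−A)_1j·C_1j = (0.85)(0.7225) + (-0.25)(0.2975) + (-0.05)(0.1300) = 0.53325
adj(I−A) = Cᵀ =
  [ 0.7225   0.2250   0.0425]
  [ 0.2975   0.7200   0.0175]
  [ 0.1300   0.2250   0.6350]
(I − A)⁻¹ = adj(I−A) / det(I−A) ≈
  [   1.3549     0.4219     0.0797]
  [   0.5579     1.3502     0.0328]
  [   0.2438     0.4219     1.1908]
x = (I − A)⁻¹ d = adj(I−A)·d / det(I−A), with det(I−A) = 0.53325:
  x_1 = (0.7225·380 + 0.2250·320 + 0.0425·340) / 0.53325 = 361.00 / 0.53325 ≈ 676.98
  x_2 = (0.2975·380 + 0.7200·320 + 0.0175·340) / 0.53325 = 349.40 / 0.53325 ≈ 655.23
  x_3 = (0.1300·380 + 0.2250·320 + 0.6350·340) / 0.53325 = 337.30 / 0.53325 ≈ 632.54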